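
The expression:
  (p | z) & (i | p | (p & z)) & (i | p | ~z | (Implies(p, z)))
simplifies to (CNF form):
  (i | p) & (p | z)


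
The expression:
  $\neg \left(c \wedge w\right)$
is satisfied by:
  {w: False, c: False}
  {c: True, w: False}
  {w: True, c: False}


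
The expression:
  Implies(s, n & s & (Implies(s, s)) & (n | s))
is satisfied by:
  {n: True, s: False}
  {s: False, n: False}
  {s: True, n: True}


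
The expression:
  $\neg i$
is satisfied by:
  {i: False}


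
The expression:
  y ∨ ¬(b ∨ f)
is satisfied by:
  {y: True, b: False, f: False}
  {f: True, y: True, b: False}
  {y: True, b: True, f: False}
  {f: True, y: True, b: True}
  {f: False, b: False, y: False}


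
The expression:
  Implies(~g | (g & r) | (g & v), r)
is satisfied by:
  {r: True, g: True, v: False}
  {r: True, g: False, v: False}
  {r: True, v: True, g: True}
  {r: True, v: True, g: False}
  {g: True, v: False, r: False}


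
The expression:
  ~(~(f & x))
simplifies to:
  f & x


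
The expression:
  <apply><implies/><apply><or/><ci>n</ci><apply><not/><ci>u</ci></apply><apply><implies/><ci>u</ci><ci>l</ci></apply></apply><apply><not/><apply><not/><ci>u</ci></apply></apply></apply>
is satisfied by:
  {u: True}


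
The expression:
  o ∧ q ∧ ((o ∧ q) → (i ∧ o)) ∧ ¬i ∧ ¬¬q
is never true.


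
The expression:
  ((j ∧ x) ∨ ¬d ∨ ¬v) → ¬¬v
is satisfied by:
  {v: True}


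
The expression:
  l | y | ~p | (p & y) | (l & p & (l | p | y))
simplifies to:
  l | y | ~p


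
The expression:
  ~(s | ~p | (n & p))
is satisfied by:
  {p: True, n: False, s: False}


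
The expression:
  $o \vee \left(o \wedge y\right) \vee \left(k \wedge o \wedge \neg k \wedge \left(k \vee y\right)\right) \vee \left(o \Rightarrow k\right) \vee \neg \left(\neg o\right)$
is always true.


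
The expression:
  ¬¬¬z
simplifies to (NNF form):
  ¬z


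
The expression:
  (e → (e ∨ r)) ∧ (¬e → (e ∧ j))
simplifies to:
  e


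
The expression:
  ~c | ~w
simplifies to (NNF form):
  ~c | ~w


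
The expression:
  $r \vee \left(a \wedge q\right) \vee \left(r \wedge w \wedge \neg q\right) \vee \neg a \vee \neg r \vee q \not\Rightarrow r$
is always true.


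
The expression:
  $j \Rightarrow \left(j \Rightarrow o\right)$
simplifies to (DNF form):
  $o \vee \neg j$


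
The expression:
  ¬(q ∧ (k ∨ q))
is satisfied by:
  {q: False}


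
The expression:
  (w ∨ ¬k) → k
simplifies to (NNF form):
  k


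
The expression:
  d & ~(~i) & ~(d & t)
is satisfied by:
  {i: True, d: True, t: False}


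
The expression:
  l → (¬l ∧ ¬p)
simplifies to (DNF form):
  ¬l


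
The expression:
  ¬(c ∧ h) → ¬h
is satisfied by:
  {c: True, h: False}
  {h: False, c: False}
  {h: True, c: True}


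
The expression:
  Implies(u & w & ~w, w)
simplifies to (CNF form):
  True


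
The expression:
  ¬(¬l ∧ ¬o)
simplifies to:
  l ∨ o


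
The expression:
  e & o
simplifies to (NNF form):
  e & o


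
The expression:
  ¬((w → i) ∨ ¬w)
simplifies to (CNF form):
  w ∧ ¬i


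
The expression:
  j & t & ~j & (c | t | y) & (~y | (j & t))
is never true.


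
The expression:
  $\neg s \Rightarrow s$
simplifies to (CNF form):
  $s$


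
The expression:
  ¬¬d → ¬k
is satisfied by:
  {k: False, d: False}
  {d: True, k: False}
  {k: True, d: False}


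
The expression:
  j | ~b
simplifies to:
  j | ~b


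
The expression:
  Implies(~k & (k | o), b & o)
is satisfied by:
  {b: True, k: True, o: False}
  {b: True, o: False, k: False}
  {k: True, o: False, b: False}
  {k: False, o: False, b: False}
  {b: True, k: True, o: True}
  {b: True, o: True, k: False}
  {k: True, o: True, b: False}


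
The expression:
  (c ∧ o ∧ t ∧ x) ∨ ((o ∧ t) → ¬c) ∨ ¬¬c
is always true.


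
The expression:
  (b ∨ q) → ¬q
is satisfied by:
  {q: False}


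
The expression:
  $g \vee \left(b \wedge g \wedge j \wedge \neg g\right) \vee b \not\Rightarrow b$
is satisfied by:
  {g: True}


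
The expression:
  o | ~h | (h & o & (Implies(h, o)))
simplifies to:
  o | ~h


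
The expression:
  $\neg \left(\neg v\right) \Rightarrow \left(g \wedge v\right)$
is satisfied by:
  {g: True, v: False}
  {v: False, g: False}
  {v: True, g: True}


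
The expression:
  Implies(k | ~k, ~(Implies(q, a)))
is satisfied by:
  {q: True, a: False}


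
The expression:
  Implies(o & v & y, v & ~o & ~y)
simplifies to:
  ~o | ~v | ~y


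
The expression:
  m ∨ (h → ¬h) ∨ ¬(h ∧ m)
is always true.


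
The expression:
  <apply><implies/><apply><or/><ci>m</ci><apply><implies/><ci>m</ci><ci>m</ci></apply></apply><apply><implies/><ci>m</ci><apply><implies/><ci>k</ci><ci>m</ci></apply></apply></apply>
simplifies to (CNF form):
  <true/>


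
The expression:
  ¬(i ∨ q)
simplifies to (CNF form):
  ¬i ∧ ¬q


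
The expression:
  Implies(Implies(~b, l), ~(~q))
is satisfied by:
  {q: True, b: False, l: False}
  {q: True, l: True, b: False}
  {q: True, b: True, l: False}
  {q: True, l: True, b: True}
  {l: False, b: False, q: False}


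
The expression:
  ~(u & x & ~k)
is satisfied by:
  {k: True, u: False, x: False}
  {u: False, x: False, k: False}
  {x: True, k: True, u: False}
  {x: True, u: False, k: False}
  {k: True, u: True, x: False}
  {u: True, k: False, x: False}
  {x: True, u: True, k: True}


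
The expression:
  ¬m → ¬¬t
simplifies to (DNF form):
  m ∨ t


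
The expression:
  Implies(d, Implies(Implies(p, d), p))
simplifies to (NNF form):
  p | ~d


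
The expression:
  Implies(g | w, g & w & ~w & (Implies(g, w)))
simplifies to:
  ~g & ~w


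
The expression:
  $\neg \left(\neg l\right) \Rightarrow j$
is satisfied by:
  {j: True, l: False}
  {l: False, j: False}
  {l: True, j: True}


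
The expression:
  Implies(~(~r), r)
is always true.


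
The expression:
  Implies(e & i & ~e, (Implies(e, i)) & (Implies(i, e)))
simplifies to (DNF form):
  True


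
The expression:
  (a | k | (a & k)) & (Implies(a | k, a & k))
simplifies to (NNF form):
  a & k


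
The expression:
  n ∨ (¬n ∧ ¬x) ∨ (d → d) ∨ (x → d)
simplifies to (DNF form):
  True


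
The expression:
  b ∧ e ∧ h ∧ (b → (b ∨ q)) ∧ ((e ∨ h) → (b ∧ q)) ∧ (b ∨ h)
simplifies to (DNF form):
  b ∧ e ∧ h ∧ q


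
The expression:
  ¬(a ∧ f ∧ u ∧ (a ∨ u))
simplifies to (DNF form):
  ¬a ∨ ¬f ∨ ¬u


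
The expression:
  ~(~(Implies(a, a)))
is always true.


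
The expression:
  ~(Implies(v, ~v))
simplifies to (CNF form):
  v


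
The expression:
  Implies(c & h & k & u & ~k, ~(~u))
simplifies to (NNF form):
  True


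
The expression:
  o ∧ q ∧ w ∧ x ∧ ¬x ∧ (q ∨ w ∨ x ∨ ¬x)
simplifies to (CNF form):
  False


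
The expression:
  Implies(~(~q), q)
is always true.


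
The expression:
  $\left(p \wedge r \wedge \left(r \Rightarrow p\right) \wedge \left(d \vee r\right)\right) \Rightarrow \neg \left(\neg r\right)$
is always true.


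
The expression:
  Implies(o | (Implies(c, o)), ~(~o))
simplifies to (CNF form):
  c | o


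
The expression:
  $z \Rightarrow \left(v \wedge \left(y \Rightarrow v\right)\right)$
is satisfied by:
  {v: True, z: False}
  {z: False, v: False}
  {z: True, v: True}


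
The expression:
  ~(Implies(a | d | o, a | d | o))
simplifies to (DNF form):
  False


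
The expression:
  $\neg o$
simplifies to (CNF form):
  $\neg o$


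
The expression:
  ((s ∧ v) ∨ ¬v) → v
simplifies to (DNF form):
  v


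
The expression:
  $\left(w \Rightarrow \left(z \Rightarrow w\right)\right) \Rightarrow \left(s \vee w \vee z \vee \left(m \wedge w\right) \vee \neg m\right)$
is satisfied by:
  {s: True, w: True, z: True, m: False}
  {s: True, w: True, m: False, z: False}
  {s: True, z: True, m: False, w: False}
  {s: True, m: False, z: False, w: False}
  {w: True, z: True, m: False, s: False}
  {w: True, m: False, z: False, s: False}
  {z: True, w: False, m: False, s: False}
  {w: False, m: False, z: False, s: False}
  {w: True, s: True, m: True, z: True}
  {w: True, s: True, m: True, z: False}
  {s: True, m: True, z: True, w: False}
  {s: True, m: True, w: False, z: False}
  {z: True, m: True, w: True, s: False}
  {m: True, w: True, s: False, z: False}
  {m: True, z: True, s: False, w: False}


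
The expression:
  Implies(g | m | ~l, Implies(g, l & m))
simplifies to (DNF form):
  ~g | (l & m)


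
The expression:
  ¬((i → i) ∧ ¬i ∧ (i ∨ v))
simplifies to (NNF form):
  i ∨ ¬v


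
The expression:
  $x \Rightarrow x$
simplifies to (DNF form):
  $\text{True}$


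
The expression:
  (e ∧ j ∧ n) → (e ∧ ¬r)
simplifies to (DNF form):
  ¬e ∨ ¬j ∨ ¬n ∨ ¬r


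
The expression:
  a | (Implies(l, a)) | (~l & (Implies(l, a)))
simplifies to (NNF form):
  a | ~l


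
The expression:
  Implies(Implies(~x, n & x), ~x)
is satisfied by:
  {x: False}


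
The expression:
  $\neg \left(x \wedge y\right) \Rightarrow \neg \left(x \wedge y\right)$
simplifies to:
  $\text{True}$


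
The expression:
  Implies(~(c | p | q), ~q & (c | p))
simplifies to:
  c | p | q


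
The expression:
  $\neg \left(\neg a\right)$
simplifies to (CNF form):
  $a$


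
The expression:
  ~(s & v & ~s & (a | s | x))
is always true.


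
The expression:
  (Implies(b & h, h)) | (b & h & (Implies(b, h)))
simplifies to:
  True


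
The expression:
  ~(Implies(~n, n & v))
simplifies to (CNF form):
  ~n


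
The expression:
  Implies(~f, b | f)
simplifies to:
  b | f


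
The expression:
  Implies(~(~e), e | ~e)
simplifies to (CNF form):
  True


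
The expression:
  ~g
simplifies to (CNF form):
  ~g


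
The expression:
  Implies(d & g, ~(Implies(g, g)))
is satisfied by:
  {g: False, d: False}
  {d: True, g: False}
  {g: True, d: False}


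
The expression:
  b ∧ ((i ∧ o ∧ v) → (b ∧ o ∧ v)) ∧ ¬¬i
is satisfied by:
  {i: True, b: True}


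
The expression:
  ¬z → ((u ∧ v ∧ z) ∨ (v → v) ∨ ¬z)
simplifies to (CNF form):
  True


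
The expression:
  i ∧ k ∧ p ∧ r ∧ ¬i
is never true.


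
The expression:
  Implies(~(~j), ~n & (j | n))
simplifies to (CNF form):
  ~j | ~n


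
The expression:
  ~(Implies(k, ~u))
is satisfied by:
  {u: True, k: True}


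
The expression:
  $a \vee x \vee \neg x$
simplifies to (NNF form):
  $\text{True}$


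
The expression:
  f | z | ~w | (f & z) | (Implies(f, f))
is always true.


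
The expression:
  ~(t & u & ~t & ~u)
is always true.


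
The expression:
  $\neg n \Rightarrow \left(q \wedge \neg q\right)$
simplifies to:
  $n$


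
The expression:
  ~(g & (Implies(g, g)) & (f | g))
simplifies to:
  ~g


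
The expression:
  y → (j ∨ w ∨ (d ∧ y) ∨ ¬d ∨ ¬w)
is always true.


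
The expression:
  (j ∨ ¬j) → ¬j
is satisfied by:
  {j: False}


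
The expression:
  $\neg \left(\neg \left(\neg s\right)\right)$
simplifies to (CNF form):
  $\neg s$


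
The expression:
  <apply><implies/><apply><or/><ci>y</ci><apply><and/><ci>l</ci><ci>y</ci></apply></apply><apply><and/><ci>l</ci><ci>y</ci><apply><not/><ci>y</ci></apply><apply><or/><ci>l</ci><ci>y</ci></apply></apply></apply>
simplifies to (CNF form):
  <apply><not/><ci>y</ci></apply>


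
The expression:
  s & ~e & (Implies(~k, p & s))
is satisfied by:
  {k: True, p: True, s: True, e: False}
  {k: True, s: True, e: False, p: False}
  {p: True, s: True, e: False, k: False}


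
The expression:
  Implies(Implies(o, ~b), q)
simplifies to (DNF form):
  q | (b & o)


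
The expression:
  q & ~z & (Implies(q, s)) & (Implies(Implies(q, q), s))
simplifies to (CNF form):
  q & s & ~z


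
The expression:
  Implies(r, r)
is always true.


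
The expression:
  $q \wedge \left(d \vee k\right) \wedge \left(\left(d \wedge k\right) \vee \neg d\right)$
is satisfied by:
  {q: True, k: True}


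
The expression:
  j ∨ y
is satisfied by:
  {y: True, j: True}
  {y: True, j: False}
  {j: True, y: False}


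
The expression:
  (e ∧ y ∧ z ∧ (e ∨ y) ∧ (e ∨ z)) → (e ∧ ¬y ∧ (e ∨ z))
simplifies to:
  ¬e ∨ ¬y ∨ ¬z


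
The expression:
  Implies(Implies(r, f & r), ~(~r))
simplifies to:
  r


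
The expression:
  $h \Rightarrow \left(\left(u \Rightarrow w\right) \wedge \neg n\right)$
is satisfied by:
  {w: True, u: False, h: False, n: False}
  {w: False, u: False, h: False, n: False}
  {w: True, u: True, h: False, n: False}
  {u: True, w: False, h: False, n: False}
  {n: True, w: True, u: False, h: False}
  {n: True, w: False, u: False, h: False}
  {n: True, w: True, u: True, h: False}
  {n: True, u: True, w: False, h: False}
  {h: True, w: True, n: False, u: False}
  {h: True, n: False, u: False, w: False}
  {w: True, h: True, u: True, n: False}


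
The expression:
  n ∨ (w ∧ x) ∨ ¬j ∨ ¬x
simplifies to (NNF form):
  n ∨ w ∨ ¬j ∨ ¬x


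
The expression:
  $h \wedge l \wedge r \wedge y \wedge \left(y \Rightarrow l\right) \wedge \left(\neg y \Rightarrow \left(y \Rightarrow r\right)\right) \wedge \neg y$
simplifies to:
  $\text{False}$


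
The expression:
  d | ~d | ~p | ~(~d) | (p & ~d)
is always true.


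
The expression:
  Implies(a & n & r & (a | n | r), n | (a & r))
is always true.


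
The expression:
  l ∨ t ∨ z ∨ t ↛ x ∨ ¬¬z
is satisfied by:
  {t: True, l: True, z: True}
  {t: True, l: True, z: False}
  {t: True, z: True, l: False}
  {t: True, z: False, l: False}
  {l: True, z: True, t: False}
  {l: True, z: False, t: False}
  {z: True, l: False, t: False}


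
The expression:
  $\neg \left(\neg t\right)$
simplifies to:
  $t$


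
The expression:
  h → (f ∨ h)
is always true.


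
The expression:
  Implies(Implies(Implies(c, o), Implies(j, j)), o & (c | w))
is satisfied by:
  {c: True, w: True, o: True}
  {c: True, o: True, w: False}
  {w: True, o: True, c: False}


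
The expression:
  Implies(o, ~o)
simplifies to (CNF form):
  ~o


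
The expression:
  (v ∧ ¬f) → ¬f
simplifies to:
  True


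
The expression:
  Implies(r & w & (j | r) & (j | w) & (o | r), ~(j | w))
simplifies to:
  ~r | ~w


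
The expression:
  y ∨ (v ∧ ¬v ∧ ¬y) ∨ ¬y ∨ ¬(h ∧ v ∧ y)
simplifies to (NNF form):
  True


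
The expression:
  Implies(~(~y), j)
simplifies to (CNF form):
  j | ~y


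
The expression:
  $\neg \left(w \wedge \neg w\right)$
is always true.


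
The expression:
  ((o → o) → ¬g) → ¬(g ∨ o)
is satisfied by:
  {g: True, o: False}
  {o: False, g: False}
  {o: True, g: True}


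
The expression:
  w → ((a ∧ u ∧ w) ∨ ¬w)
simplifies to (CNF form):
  (a ∨ ¬w) ∧ (u ∨ ¬w)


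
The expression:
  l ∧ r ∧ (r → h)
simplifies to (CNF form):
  h ∧ l ∧ r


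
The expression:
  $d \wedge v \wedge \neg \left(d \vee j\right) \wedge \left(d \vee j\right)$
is never true.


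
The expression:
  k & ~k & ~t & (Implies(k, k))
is never true.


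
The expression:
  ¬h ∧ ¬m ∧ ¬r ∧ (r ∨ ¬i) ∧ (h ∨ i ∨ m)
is never true.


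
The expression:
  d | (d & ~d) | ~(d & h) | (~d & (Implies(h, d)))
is always true.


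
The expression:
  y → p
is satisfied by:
  {p: True, y: False}
  {y: False, p: False}
  {y: True, p: True}


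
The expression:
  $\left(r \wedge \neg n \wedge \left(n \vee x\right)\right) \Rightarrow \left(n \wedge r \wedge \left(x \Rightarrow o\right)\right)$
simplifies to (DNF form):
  $n \vee \neg r \vee \neg x$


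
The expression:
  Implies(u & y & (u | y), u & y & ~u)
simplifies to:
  ~u | ~y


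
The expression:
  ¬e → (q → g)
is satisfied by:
  {e: True, g: True, q: False}
  {e: True, g: False, q: False}
  {g: True, e: False, q: False}
  {e: False, g: False, q: False}
  {q: True, e: True, g: True}
  {q: True, e: True, g: False}
  {q: True, g: True, e: False}


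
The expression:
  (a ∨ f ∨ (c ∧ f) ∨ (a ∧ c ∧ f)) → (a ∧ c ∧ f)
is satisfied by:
  {c: True, a: False, f: False}
  {a: False, f: False, c: False}
  {f: True, c: True, a: True}


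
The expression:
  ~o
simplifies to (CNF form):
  ~o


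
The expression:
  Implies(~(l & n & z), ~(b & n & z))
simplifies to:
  l | ~b | ~n | ~z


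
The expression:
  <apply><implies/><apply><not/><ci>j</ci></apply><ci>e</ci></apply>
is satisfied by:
  {e: True, j: True}
  {e: True, j: False}
  {j: True, e: False}


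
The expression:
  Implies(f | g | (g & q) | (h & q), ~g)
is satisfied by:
  {g: False}


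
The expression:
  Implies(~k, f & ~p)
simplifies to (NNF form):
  k | (f & ~p)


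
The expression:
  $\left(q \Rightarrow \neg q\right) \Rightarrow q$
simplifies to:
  $q$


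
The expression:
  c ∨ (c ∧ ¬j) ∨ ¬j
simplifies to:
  c ∨ ¬j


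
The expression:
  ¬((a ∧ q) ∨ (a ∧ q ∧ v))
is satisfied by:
  {q: False, a: False}
  {a: True, q: False}
  {q: True, a: False}


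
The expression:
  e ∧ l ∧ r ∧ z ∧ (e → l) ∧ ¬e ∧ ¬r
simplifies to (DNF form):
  False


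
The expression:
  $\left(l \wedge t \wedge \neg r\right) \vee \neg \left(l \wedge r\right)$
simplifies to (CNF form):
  $\neg l \vee \neg r$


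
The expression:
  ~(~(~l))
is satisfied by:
  {l: False}


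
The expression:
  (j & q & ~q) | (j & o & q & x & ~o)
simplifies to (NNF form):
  False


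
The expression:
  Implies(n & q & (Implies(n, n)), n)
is always true.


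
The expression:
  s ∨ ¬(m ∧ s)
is always true.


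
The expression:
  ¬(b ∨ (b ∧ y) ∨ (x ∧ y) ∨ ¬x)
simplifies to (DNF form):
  x ∧ ¬b ∧ ¬y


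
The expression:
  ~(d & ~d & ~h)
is always true.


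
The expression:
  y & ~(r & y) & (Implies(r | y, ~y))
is never true.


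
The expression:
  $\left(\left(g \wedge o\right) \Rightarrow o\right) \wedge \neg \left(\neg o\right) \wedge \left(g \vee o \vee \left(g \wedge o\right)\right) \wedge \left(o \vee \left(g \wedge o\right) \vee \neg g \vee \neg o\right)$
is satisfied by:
  {o: True}


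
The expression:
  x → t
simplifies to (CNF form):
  t ∨ ¬x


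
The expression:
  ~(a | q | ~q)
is never true.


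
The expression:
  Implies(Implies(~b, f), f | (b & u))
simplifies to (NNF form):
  f | u | ~b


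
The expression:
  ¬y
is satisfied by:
  {y: False}


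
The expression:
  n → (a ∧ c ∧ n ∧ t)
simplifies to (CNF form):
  (a ∨ ¬n) ∧ (c ∨ ¬n) ∧ (t ∨ ¬n)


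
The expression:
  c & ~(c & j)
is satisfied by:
  {c: True, j: False}


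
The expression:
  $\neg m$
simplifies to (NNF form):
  $\neg m$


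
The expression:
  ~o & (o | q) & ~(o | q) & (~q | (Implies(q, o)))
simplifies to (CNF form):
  False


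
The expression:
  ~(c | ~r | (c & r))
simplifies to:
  r & ~c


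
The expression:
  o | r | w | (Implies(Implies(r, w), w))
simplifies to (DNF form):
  o | r | w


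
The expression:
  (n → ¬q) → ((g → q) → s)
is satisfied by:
  {n: True, s: True, g: True, q: False}
  {n: True, s: True, g: False, q: False}
  {s: True, g: True, n: False, q: False}
  {s: True, n: False, g: False, q: False}
  {n: True, q: True, s: True, g: True}
  {n: True, q: True, s: True, g: False}
  {q: True, s: True, g: True, n: False}
  {q: True, s: True, n: False, g: False}
  {n: True, g: True, q: False, s: False}
  {g: True, q: False, s: False, n: False}
  {n: True, q: True, g: True, s: False}
  {n: True, q: True, g: False, s: False}


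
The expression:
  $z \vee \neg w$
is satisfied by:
  {z: True, w: False}
  {w: False, z: False}
  {w: True, z: True}


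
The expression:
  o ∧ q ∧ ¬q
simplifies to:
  False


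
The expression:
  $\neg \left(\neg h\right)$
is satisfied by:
  {h: True}


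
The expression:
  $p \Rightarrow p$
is always true.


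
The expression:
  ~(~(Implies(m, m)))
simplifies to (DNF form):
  True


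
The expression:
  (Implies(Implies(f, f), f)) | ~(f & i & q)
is always true.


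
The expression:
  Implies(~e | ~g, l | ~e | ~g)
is always true.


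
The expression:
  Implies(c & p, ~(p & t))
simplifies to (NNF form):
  ~c | ~p | ~t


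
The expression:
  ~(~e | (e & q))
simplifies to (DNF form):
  e & ~q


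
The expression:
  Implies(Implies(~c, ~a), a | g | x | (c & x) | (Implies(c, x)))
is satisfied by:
  {a: True, x: True, g: True, c: False}
  {a: True, x: True, c: False, g: False}
  {a: True, g: True, c: False, x: False}
  {a: True, c: False, g: False, x: False}
  {x: True, g: True, c: False, a: False}
  {x: True, c: False, g: False, a: False}
  {g: True, x: False, c: False, a: False}
  {x: False, c: False, g: False, a: False}
  {x: True, a: True, c: True, g: True}
  {x: True, a: True, c: True, g: False}
  {a: True, c: True, g: True, x: False}
  {a: True, c: True, x: False, g: False}
  {g: True, c: True, x: True, a: False}
  {c: True, x: True, a: False, g: False}
  {c: True, g: True, a: False, x: False}


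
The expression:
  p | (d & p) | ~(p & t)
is always true.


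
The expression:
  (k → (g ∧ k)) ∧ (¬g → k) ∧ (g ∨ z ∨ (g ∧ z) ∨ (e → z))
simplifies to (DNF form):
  g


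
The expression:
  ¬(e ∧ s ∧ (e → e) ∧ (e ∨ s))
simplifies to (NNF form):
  ¬e ∨ ¬s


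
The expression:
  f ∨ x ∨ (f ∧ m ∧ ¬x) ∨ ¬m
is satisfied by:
  {x: True, f: True, m: False}
  {x: True, f: False, m: False}
  {f: True, x: False, m: False}
  {x: False, f: False, m: False}
  {x: True, m: True, f: True}
  {x: True, m: True, f: False}
  {m: True, f: True, x: False}


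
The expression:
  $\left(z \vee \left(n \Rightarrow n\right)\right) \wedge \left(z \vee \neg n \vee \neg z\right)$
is always true.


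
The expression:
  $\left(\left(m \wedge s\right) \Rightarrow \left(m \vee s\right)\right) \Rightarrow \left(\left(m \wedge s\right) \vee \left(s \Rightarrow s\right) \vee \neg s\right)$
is always true.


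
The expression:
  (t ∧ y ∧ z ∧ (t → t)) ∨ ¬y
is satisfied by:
  {t: True, z: True, y: False}
  {t: True, z: False, y: False}
  {z: True, t: False, y: False}
  {t: False, z: False, y: False}
  {y: True, t: True, z: True}


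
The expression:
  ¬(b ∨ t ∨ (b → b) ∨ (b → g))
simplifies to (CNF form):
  False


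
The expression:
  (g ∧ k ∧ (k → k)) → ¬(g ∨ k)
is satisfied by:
  {g: False, k: False}
  {k: True, g: False}
  {g: True, k: False}


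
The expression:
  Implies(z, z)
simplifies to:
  True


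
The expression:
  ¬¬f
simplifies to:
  f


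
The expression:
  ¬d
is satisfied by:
  {d: False}


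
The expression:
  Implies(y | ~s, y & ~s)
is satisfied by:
  {y: True, s: False}
  {s: True, y: False}


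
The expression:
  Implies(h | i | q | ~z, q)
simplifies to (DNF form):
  q | (z & ~h & ~i)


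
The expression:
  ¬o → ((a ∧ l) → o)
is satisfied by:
  {o: True, l: False, a: False}
  {l: False, a: False, o: False}
  {a: True, o: True, l: False}
  {a: True, l: False, o: False}
  {o: True, l: True, a: False}
  {l: True, o: False, a: False}
  {a: True, l: True, o: True}


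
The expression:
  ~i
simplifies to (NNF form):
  ~i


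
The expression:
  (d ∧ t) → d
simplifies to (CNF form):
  True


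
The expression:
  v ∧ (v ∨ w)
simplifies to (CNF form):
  v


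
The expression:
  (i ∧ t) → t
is always true.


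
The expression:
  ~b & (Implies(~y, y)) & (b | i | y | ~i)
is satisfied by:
  {y: True, b: False}


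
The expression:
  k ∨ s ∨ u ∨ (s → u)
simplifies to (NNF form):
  True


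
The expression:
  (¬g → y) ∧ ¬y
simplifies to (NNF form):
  g ∧ ¬y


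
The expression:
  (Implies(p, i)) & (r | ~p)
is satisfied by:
  {i: True, r: True, p: False}
  {i: True, r: False, p: False}
  {r: True, i: False, p: False}
  {i: False, r: False, p: False}
  {i: True, p: True, r: True}


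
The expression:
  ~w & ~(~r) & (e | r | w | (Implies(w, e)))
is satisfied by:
  {r: True, w: False}


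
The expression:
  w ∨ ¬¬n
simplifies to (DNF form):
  n ∨ w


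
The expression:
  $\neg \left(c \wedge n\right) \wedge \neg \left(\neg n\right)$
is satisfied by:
  {n: True, c: False}


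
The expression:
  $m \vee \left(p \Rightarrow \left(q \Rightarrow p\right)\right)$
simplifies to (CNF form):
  $\text{True}$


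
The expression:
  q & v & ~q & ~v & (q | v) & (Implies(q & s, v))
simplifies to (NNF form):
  False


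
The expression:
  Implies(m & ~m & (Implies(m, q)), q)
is always true.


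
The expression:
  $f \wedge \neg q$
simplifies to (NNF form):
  $f \wedge \neg q$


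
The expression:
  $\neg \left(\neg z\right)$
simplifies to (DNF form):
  $z$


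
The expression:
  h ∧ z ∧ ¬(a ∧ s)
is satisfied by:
  {h: True, z: True, s: False, a: False}
  {h: True, z: True, a: True, s: False}
  {h: True, z: True, s: True, a: False}


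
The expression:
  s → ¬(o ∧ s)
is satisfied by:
  {s: False, o: False}
  {o: True, s: False}
  {s: True, o: False}


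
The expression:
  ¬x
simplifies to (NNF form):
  ¬x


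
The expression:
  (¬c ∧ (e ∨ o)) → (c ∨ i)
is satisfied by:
  {i: True, c: True, e: False, o: False}
  {i: True, c: True, o: True, e: False}
  {i: True, c: True, e: True, o: False}
  {i: True, c: True, o: True, e: True}
  {i: True, e: False, o: False, c: False}
  {i: True, o: True, e: False, c: False}
  {i: True, e: True, o: False, c: False}
  {i: True, o: True, e: True, c: False}
  {c: True, e: False, o: False, i: False}
  {o: True, c: True, e: False, i: False}
  {c: True, e: True, o: False, i: False}
  {o: True, c: True, e: True, i: False}
  {c: False, e: False, o: False, i: False}


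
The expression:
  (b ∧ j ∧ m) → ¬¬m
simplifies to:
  True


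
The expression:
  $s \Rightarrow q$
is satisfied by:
  {q: True, s: False}
  {s: False, q: False}
  {s: True, q: True}


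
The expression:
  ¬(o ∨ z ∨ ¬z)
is never true.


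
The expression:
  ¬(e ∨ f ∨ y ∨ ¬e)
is never true.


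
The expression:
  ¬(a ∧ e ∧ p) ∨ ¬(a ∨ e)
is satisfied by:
  {p: False, e: False, a: False}
  {a: True, p: False, e: False}
  {e: True, p: False, a: False}
  {a: True, e: True, p: False}
  {p: True, a: False, e: False}
  {a: True, p: True, e: False}
  {e: True, p: True, a: False}


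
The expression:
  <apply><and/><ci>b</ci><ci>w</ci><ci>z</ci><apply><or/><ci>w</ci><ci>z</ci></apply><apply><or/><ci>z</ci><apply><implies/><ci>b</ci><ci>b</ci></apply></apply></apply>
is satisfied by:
  {z: True, w: True, b: True}


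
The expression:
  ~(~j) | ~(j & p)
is always true.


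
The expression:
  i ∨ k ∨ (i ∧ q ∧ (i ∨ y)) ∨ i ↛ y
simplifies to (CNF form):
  i ∨ k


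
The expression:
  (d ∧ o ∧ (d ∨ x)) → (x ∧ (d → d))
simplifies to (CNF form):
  x ∨ ¬d ∨ ¬o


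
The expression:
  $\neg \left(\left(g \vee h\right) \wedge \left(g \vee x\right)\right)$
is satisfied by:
  {g: False, h: False, x: False}
  {x: True, g: False, h: False}
  {h: True, g: False, x: False}


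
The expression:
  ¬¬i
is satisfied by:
  {i: True}


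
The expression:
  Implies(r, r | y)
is always true.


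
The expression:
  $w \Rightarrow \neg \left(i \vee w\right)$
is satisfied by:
  {w: False}


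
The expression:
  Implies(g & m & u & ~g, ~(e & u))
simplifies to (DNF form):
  True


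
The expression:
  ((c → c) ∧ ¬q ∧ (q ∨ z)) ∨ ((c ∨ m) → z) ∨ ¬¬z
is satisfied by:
  {z: True, m: False, c: False}
  {z: True, c: True, m: False}
  {z: True, m: True, c: False}
  {z: True, c: True, m: True}
  {c: False, m: False, z: False}


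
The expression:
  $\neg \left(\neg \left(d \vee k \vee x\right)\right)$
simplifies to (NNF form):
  $d \vee k \vee x$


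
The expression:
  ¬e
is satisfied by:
  {e: False}


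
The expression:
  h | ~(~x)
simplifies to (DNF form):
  h | x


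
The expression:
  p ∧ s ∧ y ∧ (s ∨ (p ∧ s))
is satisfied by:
  {p: True, s: True, y: True}


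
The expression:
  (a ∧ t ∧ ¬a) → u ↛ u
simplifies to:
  True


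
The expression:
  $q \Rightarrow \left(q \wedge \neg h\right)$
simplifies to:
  $\neg h \vee \neg q$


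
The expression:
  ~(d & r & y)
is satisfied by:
  {d: False, y: False, r: False}
  {r: True, d: False, y: False}
  {y: True, d: False, r: False}
  {r: True, y: True, d: False}
  {d: True, r: False, y: False}
  {r: True, d: True, y: False}
  {y: True, d: True, r: False}


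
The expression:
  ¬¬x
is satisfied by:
  {x: True}


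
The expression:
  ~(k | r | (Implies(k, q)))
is never true.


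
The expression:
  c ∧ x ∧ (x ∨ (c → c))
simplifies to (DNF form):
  c ∧ x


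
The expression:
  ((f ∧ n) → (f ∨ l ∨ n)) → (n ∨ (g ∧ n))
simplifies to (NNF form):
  n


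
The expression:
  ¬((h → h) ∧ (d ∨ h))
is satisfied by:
  {d: False, h: False}


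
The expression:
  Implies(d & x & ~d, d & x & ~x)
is always true.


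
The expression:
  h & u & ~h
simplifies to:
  False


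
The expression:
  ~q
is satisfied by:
  {q: False}


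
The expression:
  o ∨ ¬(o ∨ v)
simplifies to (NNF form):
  o ∨ ¬v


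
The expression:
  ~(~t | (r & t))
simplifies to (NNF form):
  t & ~r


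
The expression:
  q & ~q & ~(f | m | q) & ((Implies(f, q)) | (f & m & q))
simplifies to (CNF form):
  False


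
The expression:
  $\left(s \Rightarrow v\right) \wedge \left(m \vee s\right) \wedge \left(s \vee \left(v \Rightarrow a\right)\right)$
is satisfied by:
  {m: True, s: True, a: True, v: True}
  {m: True, s: True, v: True, a: False}
  {s: True, a: True, v: True, m: False}
  {s: True, v: True, a: False, m: False}
  {a: True, m: True, v: False, s: False}
  {m: True, v: False, a: False, s: False}
  {a: True, m: True, v: True, s: False}


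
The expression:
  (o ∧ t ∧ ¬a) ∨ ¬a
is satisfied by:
  {a: False}


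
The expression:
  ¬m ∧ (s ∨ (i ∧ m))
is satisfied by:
  {s: True, m: False}


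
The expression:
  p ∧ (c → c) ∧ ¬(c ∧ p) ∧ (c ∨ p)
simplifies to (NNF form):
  p ∧ ¬c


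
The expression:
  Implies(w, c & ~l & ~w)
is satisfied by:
  {w: False}


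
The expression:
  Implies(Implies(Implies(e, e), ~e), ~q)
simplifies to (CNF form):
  e | ~q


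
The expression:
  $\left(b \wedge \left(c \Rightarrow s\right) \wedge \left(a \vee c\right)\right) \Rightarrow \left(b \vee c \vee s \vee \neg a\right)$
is always true.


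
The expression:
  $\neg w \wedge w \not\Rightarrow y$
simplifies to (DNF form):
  $\text{False}$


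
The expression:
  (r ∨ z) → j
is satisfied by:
  {j: True, r: False, z: False}
  {z: True, j: True, r: False}
  {j: True, r: True, z: False}
  {z: True, j: True, r: True}
  {z: False, r: False, j: False}


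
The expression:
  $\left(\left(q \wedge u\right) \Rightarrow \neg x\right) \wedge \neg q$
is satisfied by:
  {q: False}


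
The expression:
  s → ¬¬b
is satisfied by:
  {b: True, s: False}
  {s: False, b: False}
  {s: True, b: True}


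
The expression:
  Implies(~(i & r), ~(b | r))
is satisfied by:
  {i: True, b: False, r: False}
  {b: False, r: False, i: False}
  {i: True, r: True, b: False}
  {i: True, r: True, b: True}


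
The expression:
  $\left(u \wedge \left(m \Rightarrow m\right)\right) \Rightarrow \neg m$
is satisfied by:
  {u: False, m: False}
  {m: True, u: False}
  {u: True, m: False}


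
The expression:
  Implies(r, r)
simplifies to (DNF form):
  True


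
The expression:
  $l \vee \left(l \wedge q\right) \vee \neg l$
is always true.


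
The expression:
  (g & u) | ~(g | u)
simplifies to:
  (g & u) | (~g & ~u)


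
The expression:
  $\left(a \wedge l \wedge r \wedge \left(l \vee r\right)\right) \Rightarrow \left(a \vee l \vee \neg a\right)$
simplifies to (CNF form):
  $\text{True}$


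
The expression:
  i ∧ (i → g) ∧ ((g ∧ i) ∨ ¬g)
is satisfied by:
  {i: True, g: True}


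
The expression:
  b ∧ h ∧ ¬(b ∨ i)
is never true.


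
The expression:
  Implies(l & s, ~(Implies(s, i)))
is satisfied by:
  {l: False, i: False, s: False}
  {s: True, l: False, i: False}
  {i: True, l: False, s: False}
  {s: True, i: True, l: False}
  {l: True, s: False, i: False}
  {s: True, l: True, i: False}
  {i: True, l: True, s: False}


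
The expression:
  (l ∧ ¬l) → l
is always true.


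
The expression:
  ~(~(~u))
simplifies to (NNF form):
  ~u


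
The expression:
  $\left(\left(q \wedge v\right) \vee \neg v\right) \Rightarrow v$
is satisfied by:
  {v: True}


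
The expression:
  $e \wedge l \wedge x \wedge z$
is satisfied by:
  {z: True, e: True, x: True, l: True}


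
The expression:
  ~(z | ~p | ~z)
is never true.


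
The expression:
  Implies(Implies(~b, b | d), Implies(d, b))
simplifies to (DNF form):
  b | ~d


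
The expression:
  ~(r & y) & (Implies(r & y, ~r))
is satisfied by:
  {y: False, r: False}
  {r: True, y: False}
  {y: True, r: False}


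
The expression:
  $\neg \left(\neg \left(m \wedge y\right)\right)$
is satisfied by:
  {m: True, y: True}


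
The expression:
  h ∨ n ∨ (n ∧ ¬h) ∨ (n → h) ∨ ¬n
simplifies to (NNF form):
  True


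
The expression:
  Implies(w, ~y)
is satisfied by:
  {w: False, y: False}
  {y: True, w: False}
  {w: True, y: False}


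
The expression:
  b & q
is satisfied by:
  {b: True, q: True}


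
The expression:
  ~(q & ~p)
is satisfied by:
  {p: True, q: False}
  {q: False, p: False}
  {q: True, p: True}


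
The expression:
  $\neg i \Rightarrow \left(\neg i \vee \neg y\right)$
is always true.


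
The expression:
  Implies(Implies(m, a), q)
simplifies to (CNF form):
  (m | q) & (q | ~a)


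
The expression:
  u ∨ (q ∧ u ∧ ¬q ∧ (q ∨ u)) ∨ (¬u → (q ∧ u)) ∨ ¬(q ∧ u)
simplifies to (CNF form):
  True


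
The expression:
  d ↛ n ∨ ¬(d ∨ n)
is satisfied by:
  {n: False}


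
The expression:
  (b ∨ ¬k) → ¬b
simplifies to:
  ¬b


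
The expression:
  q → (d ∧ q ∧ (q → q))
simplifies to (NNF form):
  d ∨ ¬q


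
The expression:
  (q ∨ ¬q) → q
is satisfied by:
  {q: True}


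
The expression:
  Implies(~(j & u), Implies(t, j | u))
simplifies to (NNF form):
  j | u | ~t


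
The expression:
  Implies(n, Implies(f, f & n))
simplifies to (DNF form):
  True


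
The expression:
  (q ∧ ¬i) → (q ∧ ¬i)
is always true.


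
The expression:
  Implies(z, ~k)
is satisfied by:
  {k: False, z: False}
  {z: True, k: False}
  {k: True, z: False}


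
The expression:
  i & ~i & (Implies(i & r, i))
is never true.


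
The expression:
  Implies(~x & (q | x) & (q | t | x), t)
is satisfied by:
  {x: True, t: True, q: False}
  {x: True, q: False, t: False}
  {t: True, q: False, x: False}
  {t: False, q: False, x: False}
  {x: True, t: True, q: True}
  {x: True, q: True, t: False}
  {t: True, q: True, x: False}


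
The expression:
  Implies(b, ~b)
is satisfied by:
  {b: False}


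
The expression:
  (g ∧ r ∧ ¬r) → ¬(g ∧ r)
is always true.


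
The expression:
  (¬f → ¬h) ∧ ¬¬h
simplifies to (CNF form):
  f ∧ h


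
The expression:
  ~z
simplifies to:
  ~z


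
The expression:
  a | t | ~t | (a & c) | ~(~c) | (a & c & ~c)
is always true.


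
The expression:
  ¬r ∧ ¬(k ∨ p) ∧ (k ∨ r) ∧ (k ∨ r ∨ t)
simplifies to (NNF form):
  False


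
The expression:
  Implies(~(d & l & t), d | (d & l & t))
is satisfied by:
  {d: True}


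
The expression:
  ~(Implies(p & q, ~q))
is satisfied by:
  {p: True, q: True}


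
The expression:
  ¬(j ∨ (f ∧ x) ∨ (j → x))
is never true.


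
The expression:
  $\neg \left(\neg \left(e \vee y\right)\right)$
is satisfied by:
  {y: True, e: True}
  {y: True, e: False}
  {e: True, y: False}


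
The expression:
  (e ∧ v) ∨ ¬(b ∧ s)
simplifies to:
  (e ∧ v) ∨ ¬b ∨ ¬s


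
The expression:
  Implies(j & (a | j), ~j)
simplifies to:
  ~j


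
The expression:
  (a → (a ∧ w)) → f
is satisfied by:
  {f: True, a: True, w: False}
  {f: True, a: False, w: False}
  {w: True, f: True, a: True}
  {w: True, f: True, a: False}
  {a: True, w: False, f: False}


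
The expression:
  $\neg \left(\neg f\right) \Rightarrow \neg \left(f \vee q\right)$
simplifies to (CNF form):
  $\neg f$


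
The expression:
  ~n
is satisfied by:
  {n: False}


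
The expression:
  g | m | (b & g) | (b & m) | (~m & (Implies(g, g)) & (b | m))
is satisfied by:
  {b: True, m: True, g: True}
  {b: True, m: True, g: False}
  {b: True, g: True, m: False}
  {b: True, g: False, m: False}
  {m: True, g: True, b: False}
  {m: True, g: False, b: False}
  {g: True, m: False, b: False}


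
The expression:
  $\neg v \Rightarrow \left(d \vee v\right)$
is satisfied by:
  {d: True, v: True}
  {d: True, v: False}
  {v: True, d: False}


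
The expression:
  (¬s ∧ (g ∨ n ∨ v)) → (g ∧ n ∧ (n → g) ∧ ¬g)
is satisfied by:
  {s: True, v: False, n: False, g: False}
  {s: True, g: True, v: False, n: False}
  {s: True, n: True, v: False, g: False}
  {s: True, g: True, n: True, v: False}
  {s: True, v: True, n: False, g: False}
  {s: True, g: True, v: True, n: False}
  {s: True, n: True, v: True, g: False}
  {s: True, g: True, n: True, v: True}
  {g: False, v: False, n: False, s: False}


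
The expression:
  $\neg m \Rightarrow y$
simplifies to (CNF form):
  $m \vee y$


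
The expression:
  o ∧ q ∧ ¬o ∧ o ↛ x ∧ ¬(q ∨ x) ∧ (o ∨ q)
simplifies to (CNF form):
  False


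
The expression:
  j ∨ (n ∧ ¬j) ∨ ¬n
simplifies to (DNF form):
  True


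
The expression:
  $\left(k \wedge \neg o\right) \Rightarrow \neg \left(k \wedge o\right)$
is always true.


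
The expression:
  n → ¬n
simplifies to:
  ¬n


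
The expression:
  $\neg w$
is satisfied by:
  {w: False}


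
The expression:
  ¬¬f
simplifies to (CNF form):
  f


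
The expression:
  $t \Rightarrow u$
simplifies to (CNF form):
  $u \vee \neg t$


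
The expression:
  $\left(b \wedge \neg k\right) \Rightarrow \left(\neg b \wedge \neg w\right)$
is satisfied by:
  {k: True, b: False}
  {b: False, k: False}
  {b: True, k: True}
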